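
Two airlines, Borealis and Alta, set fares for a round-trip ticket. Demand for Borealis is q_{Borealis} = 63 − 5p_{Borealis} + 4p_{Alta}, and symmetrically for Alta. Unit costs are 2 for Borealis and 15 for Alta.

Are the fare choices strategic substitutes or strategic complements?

Borealis's profit: π = (p_{Borealis} − 2)(63 − 5p_{Borealis} + 4p_{Alta}).
∂π/∂p_{Borealis} = 73 − 10p_{Borealis} + 4p_{Alta} = 0 ⇒ p_{Borealis} = 7.3 + 0.4p_{Alta}.
The best-response slope dp_{Borealis}/dp_{Alta} = 0.4 > 0: the reaction function is upward-sloping, so the choices are strategic complements.

strategic complements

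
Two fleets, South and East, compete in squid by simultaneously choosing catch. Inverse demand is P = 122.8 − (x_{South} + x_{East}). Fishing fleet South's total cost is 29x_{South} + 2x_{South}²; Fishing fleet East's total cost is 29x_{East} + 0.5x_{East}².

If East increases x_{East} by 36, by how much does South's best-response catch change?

-6

Fishing fleet South's profit: π = x_{South}(122.8 − (x_{South} + x_{East})) − 29x_{South} − 2x_{South}².
∂π/∂x_{South} = 93.8 − 6x_{South} − x_{East} = 0, so x_{South} = 469/30 − (1/6)x_{East}.
The reaction-function slope is −1/6, so a 36-unit rise in x_{East} moves x_{South} by −1/6 × 36 = −6. South's best response falls — the actions are strategic substitutes.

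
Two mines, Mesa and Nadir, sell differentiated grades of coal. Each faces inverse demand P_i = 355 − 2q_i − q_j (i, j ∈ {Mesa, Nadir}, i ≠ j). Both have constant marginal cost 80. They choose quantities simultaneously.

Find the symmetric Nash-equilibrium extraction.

55

Mine Mesa's profit: π = q_{Mesa}(355 − 2q_{Mesa} − q_{Nadir}) − 80q_{Mesa}.
∂π/∂q_{Mesa} = 275 − 4q_{Mesa} − q_{Nadir} = 0 ⇒ q_{Mesa} = 68.75 − 0.25q_{Nadir}.
By symmetry q_{Nadir} = q_{Mesa}; substituting into the reaction function, 1.25q_{Mesa} = 68.75 and q_{Mesa} = 55.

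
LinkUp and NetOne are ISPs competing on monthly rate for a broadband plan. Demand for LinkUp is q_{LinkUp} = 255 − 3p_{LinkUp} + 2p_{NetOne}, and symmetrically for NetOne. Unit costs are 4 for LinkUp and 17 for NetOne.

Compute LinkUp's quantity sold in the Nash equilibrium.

LinkUp's profit: π = (p_{LinkUp} − 4)(255 − 3p_{LinkUp} + 2p_{NetOne}).
∂π/∂p_{LinkUp} = 267 − 6p_{LinkUp} + 2p_{NetOne} = 0 ⇒ p_{LinkUp} = 44.5 + (1/3)p_{NetOne}.
Similarly p_{NetOne} = 51 + (1/3)p_{LinkUp}.
Plugging p_{NetOne} into LinkUp's best response: p_{LinkUp} = 44.5 + (1/3)(51 + (1/3)p_{LinkUp}) ⇒ (8/9)p_{LinkUp} = 61.5, so p_{LinkUp} = 69.1875.
Then p_{NetOne} = 51 + (1/3)·69.1875 = 74.0625.
q_{LinkUp} = 255 − 3·69.1875 + 2·74.0625 = 195.5625.

195.5625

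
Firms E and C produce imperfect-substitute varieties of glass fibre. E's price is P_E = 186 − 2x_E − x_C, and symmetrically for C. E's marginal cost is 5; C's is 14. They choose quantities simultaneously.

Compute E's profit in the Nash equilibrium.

2708.48

Firm E's profit: π = x_E(186 − 2x_E − x_C) − 5x_E.
∂π/∂x_E = 181 − 4x_E − x_C = 0 ⇒ x_E = 45.25 − 0.25x_C.
Similarly x_C = 43 − 0.25x_E.
Substituting the second reaction function into the first: x_E = 45.25 − 0.25(43 − 0.25x_E), which gives 0.9375x_E = 34.5 ⇒ x_E = 36.8.
Then x_C = 43 − 0.25·36.8 = 33.8.
P_E = 186 − 2·36.8 − 33.8 = 78.6.
Profit = (78.6 − 5)·36.8 = 2708.48.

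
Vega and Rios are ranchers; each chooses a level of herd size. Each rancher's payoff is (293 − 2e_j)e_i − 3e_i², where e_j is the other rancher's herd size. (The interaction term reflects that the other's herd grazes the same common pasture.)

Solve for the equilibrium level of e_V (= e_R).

36.625

Vega's payoff is (293 − 2e_R)e_V − 3e_V².
∂π/∂e_V = 293 − 2e_R − 6e_V = 0, so e_V = 293/6 − (1/3)e_R.
By symmetry e_R = e_V; substituting into the reaction function, (4/3)e_V = 293/6 and e_V = 36.625.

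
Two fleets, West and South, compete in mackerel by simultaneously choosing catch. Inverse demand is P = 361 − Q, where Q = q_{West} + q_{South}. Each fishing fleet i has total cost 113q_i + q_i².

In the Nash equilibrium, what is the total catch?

99.2

Fishing fleet West's profit: π = q_{West}(361 − (q_{West} + q_{South})) − 113q_{West} − q_{West}².
∂π/∂q_{West} = 248 − 4q_{West} − q_{South} = 0, so q_{West} = 62 − 0.25q_{South}.
The game is symmetric, so in equilibrium q_{South} = q_{West}: the reaction function gives 1.25q_{West} = 62, hence q_{West} = 49.6.
Total catch: 49.6 + 49.6 = 99.2.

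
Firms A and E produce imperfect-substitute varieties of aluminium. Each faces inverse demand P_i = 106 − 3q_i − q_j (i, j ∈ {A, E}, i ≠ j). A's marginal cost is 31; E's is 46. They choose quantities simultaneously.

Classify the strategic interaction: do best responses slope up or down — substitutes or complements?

Firm A's profit: π = q_A(106 − 3q_A − q_E) − 31q_A.
∂π/∂q_A = 75 − 6q_A − q_E = 0 ⇒ q_A = 12.5 − (1/6)q_E.
The best-response slope dq_A/dq_E = −1/6 < 0: the reaction function is downward-sloping, so the choices are strategic substitutes.

strategic substitutes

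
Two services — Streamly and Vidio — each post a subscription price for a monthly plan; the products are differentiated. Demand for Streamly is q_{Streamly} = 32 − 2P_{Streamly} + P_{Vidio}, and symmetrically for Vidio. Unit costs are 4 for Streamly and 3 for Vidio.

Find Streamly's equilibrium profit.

169.28

Streamly's profit: π = (P_{Streamly} − 4)(32 − 2P_{Streamly} + P_{Vidio}).
∂π/∂P_{Streamly} = 40 − 4P_{Streamly} + P_{Vidio} = 0 ⇒ P_{Streamly} = 10 + 0.25P_{Vidio}.
Similarly P_{Vidio} = 9.5 + 0.25P_{Streamly}.
Substituting the second reaction function into the first: P_{Streamly} = 10 + 0.25(9.5 + 0.25P_{Streamly}), which gives 0.9375P_{Streamly} = 12.375 ⇒ P_{Streamly} = 13.2.
Then P_{Vidio} = 9.5 + 0.25·13.2 = 12.8.
q_{Streamly} = 32 − 2·13.2 + 12.8 = 18.4.
Profit = (13.2 − 4)·18.4 = 169.28.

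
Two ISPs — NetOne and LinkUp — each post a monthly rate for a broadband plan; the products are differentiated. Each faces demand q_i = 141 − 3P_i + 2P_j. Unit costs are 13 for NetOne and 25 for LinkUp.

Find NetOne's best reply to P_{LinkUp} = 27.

39

NetOne's profit: π = (P_{NetOne} − 13)(141 − 3P_{NetOne} + 2P_{LinkUp}).
∂π/∂P_{NetOne} = 180 − 6P_{NetOne} + 2P_{LinkUp} = 0 ⇒ P_{NetOne} = 30 + (1/3)P_{LinkUp}.
At P_{LinkUp} = 27: P_{NetOne} = 30 + (1/3)·27 = 39.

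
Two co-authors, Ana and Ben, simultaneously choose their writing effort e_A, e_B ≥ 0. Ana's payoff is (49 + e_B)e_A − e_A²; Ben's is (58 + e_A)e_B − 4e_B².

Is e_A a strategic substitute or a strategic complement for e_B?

strategic complements

Expanding Ana's payoff: 49e_A + e_Be_A − e_A².
∂π/∂e_A = 49 + e_B − 2e_A = 0, so e_A = 24.5 + 0.5e_B.
The best-response slope de_A/de_B = 0.5 > 0: the reaction function is upward-sloping, so the choices are strategic complements.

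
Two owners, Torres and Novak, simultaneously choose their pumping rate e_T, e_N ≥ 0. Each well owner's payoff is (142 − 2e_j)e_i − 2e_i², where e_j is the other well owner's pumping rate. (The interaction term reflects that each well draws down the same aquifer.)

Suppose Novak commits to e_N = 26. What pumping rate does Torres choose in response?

22.5

Torres's payoff is (142 − 2e_N)e_T − 2e_T².
∂π/∂e_T = 142 − 2e_N − 4e_T = 0, so e_T = 35.5 − 0.5e_N.
At e_N = 26: e_T = 35.5 − 0.5·26 = 22.5.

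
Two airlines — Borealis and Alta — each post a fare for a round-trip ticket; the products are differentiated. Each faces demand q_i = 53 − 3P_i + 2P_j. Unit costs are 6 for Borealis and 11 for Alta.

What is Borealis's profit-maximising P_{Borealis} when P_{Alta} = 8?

Borealis's profit: π = (P_{Borealis} − 6)(53 − 3P_{Borealis} + 2P_{Alta}).
∂π/∂P_{Borealis} = 71 − 6P_{Borealis} + 2P_{Alta} = 0 ⇒ P_{Borealis} = 71/6 + (1/3)P_{Alta}.
At P_{Alta} = 8: P_{Borealis} = 71/6 + (1/3)·8 = 14.5.

14.5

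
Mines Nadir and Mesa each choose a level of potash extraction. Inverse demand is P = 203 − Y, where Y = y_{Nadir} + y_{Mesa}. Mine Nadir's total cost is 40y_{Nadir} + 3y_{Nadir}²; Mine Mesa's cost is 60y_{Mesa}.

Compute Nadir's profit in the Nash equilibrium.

595.36

Mine Nadir's profit: π = y_{Nadir}(203 − (y_{Nadir} + y_{Mesa})) − 40y_{Nadir} − 3y_{Nadir}².
∂π/∂y_{Nadir} = 163 − 8y_{Nadir} − y_{Mesa} = 0, so y_{Nadir} = 20.375 − 0.125y_{Mesa}.
For Mesa: ∂π/∂y_{Mesa} = 143 − 2y_{Mesa} − y_{Nadir} = 0 ⇒ y_{Mesa} = 71.5 − 0.5y_{Nadir}.
Plugging y_{Mesa} into Nadir's best response: y_{Nadir} = 20.375 − 0.125(71.5 − 0.5y_{Nadir}) ⇒ 0.9375y_{Nadir} = 11.4375, so y_{Nadir} = 12.2.
Then y_{Mesa} = 71.5 − 0.5·12.2 = 65.4.
Price P = 203 − 77.6 = 125.4.
Nadir's profit: (125.4 − 40)·12.2 − 3(12.2)² = 595.36.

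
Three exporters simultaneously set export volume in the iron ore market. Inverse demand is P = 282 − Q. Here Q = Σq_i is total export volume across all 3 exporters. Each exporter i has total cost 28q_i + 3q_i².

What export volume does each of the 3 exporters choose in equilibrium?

A representative exporter's profit is π_i = q_i(282 − Q) − 28q_i − 3q_i², with Q = q_i + Σ_{j≠i} q_j.
First-order condition: 254 − 8q_i − Σ_{j≠i} q_j = 0.
With identical exporters, set every q_j = q: then 254 − 8q − 2q = 0, i.e. q = 254/10 = 25.4.

25.4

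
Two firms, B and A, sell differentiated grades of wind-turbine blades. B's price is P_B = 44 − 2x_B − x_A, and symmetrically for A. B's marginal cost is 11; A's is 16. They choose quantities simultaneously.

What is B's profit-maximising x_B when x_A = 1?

8

Firm B's profit: π = x_B(44 − 2x_B − x_A) − 11x_B.
∂π/∂x_B = 33 − 4x_B − x_A = 0 ⇒ x_B = 8.25 − 0.25x_A.
At x_A = 1: x_B = 8.25 − 0.25·1 = 8.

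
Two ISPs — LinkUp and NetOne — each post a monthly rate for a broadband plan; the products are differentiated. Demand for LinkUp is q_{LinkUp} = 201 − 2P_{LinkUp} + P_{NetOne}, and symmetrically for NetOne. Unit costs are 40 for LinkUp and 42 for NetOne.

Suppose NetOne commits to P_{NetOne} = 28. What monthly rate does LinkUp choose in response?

LinkUp's profit: π = (P_{LinkUp} − 40)(201 − 2P_{LinkUp} + P_{NetOne}).
∂π/∂P_{LinkUp} = 281 − 4P_{LinkUp} + P_{NetOne} = 0 ⇒ P_{LinkUp} = 70.25 + 0.25P_{NetOne}.
At P_{NetOne} = 28: P_{LinkUp} = 70.25 + 0.25·28 = 77.25.

77.25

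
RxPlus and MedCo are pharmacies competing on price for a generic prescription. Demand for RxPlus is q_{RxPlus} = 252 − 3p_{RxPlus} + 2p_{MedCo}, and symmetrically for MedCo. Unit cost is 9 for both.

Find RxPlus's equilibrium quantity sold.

182.25

RxPlus's profit: π = (p_{RxPlus} − 9)(252 − 3p_{RxPlus} + 2p_{MedCo}).
∂π/∂p_{RxPlus} = 279 − 6p_{RxPlus} + 2p_{MedCo} = 0 ⇒ p_{RxPlus} = 46.5 + (1/3)p_{MedCo}.
The game is symmetric, so in equilibrium p_{MedCo} = p_{RxPlus}: the reaction function gives (2/3)p_{RxPlus} = 46.5, hence p_{RxPlus} = 69.75.
q_{RxPlus} = 252 − 3·69.75 + 2·69.75 = 182.25.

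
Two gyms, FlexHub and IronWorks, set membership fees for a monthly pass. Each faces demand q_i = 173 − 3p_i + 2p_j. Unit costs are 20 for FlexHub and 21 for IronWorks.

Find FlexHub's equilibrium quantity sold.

FlexHub's profit: π = (p_{FlexHub} − 20)(173 − 3p_{FlexHub} + 2p_{IronWorks}).
∂π/∂p_{FlexHub} = 233 − 6p_{FlexHub} + 2p_{IronWorks} = 0 ⇒ p_{FlexHub} = 233/6 + (1/3)p_{IronWorks}.
Similarly p_{IronWorks} = 118/3 + (1/3)p_{FlexHub}.
Substituting the second reaction function into the first: p_{FlexHub} = 233/6 + (1/3)(118/3 + (1/3)p_{FlexHub}), which gives (8/9)p_{FlexHub} = 935/18 ⇒ p_{FlexHub} = 58.4375.
Then p_{IronWorks} = 118/3 + (1/3)·58.4375 = 58.8125.
q_{FlexHub} = 173 − 3·58.4375 + 2·58.8125 = 115.3125.

115.3125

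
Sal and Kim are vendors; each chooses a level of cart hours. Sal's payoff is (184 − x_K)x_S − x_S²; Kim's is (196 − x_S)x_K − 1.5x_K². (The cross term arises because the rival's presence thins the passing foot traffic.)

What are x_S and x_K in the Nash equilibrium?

Expanding Sal's payoff: 184x_S − x_Kx_S − x_S².
∂π/∂x_S = 184 − x_K − 2x_S = 0, so x_S = 92 − 0.5x_K.
Likewise for Kim: x_K = 196/3 − (1/3)x_S.
Substituting the second reaction function into the first: x_S = 92 − 0.5(196/3 − (1/3)x_S), which gives (5/6)x_S = 178/3 ⇒ x_S = 71.2.
Then x_K = 196/3 − (1/3)·71.2 = 41.6.

71.2, 41.6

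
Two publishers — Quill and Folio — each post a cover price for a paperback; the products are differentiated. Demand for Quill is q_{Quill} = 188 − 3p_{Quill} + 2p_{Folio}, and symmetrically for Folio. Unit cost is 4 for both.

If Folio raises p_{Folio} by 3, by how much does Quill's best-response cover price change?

1

Quill's profit: π = (p_{Quill} − 4)(188 − 3p_{Quill} + 2p_{Folio}).
∂π/∂p_{Quill} = 200 − 6p_{Quill} + 2p_{Folio} = 0 ⇒ p_{Quill} = 100/3 + (1/3)p_{Folio}.
The reaction-function slope is 1/3, so a 3-unit rise in p_{Folio} moves p_{Quill} by 1/3 × 3 = 1. Quill's best response rises — the actions are strategic complements.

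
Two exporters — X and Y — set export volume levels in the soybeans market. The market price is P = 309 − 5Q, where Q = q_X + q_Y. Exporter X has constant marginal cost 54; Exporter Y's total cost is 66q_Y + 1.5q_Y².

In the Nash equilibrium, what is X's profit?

Exporter X's profit: π = q_X(309 − 5(q_X + q_Y)) − 54q_X.
∂π/∂q_X = 255 − 10q_X − 5q_Y = 0, so q_X = 25.5 − 0.5q_Y.
For Y: ∂π/∂q_Y = 243 − 13q_Y − 5q_X = 0 ⇒ q_Y = 243/13 − (5/13)q_X.
Plugging q_Y into X's best response: q_X = 25.5 − 0.5(243/13 − (5/13)q_X) ⇒ (21/26)q_X = 210/13, so q_X = 20.
Then q_Y = 243/13 − (5/13)·20 = 11.
Price P = 309 − 5·31 = 154.
X's profit: (154 − 54)·20 = 2000.

2000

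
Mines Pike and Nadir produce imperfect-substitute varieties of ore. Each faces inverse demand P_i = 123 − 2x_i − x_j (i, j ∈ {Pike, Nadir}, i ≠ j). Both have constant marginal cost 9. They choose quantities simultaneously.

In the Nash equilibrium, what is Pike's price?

54.6

Mine Pike's profit: π = x_{Pike}(123 − 2x_{Pike} − x_{Nadir}) − 9x_{Pike}.
∂π/∂x_{Pike} = 114 − 4x_{Pike} − x_{Nadir} = 0 ⇒ x_{Pike} = 28.5 − 0.25x_{Nadir}.
Setting x_{Pike} = x_{Nadir} in the reaction function: x_{Pike} = 28.5 − 0.25x_{Pike}, so x_{Pike} = 28.5 / 1.25 = 22.8.
P_{Pike} = 123 − 2·22.8 − 22.8 = 54.6.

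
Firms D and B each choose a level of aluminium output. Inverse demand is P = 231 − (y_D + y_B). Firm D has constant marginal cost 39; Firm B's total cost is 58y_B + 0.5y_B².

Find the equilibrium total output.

111.4

Firm D's profit: π = y_D(231 − (y_D + y_B)) − 39y_D.
∂π/∂y_D = 192 − 2y_D − y_B = 0, so y_D = 96 − 0.5y_B.
For B: ∂π/∂y_B = 173 − 3y_B − y_D = 0 ⇒ y_B = 173/3 − (1/3)y_D.
Plugging y_B into D's best response: y_D = 96 − 0.5(173/3 − (1/3)y_D) ⇒ (5/6)y_D = 403/6, so y_D = 80.6.
Then y_B = 173/3 − (1/3)·80.6 = 30.8.
Total output: 80.6 + 30.8 = 111.4.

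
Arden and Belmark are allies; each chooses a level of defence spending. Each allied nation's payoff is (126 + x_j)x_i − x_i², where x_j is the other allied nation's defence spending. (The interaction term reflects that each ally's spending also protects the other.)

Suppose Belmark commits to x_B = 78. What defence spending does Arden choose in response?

Arden's payoff is (126 + x_B)x_A − x_A².
∂π/∂x_A = 126 + x_B − 2x_A = 0, so x_A = 63 + 0.5x_B.
At x_B = 78: x_A = 63 + 0.5·78 = 102.

102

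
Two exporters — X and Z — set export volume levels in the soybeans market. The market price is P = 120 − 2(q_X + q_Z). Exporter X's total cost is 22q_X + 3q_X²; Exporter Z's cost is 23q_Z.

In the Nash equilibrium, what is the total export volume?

27

Exporter X's profit: π = q_X(120 − 2(q_X + q_Z)) − 22q_X − 3q_X².
∂π/∂q_X = 98 − 10q_X − 2q_Z = 0, so q_X = 9.8 − 0.2q_Z.
For Z: ∂π/∂q_Z = 97 − 4q_Z − 2q_X = 0 ⇒ q_Z = 24.25 − 0.5q_X.
Solving the two reaction functions simultaneously: (1 − (−0.2)(−0.5))q_X = 9.8 − 0.2·24.25, so 0.9q_X = 4.95 and q_X = 5.5.
Then q_Z = 24.25 − 0.5·5.5 = 21.5.
Total export volume: 5.5 + 21.5 = 27.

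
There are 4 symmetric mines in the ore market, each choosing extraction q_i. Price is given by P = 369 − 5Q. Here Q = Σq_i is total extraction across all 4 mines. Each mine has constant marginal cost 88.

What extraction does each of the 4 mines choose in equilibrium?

11.24

A representative mine's profit is π_i = q_i(369 − 5Q) − 88q_i, with Q = q_i + Σ_{j≠i} q_j.
First-order condition: 281 − 10q_i − 5Σ_{j≠i} q_j = 0.
In a symmetric equilibrium every mine chooses the same q, so Σ_{j≠i} q_j = 3q. The condition becomes 281 − 25q = 0, giving q = 281/25 = 11.24.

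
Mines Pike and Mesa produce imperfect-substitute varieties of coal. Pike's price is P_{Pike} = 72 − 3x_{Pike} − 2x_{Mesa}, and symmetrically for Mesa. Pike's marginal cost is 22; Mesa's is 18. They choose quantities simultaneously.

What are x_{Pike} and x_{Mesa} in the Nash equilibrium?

6, 7

Mine Pike's profit: π = x_{Pike}(72 − 3x_{Pike} − 2x_{Mesa}) − 22x_{Pike}.
∂π/∂x_{Pike} = 50 − 6x_{Pike} − 2x_{Mesa} = 0 ⇒ x_{Pike} = 25/3 − (1/3)x_{Mesa}.
Similarly x_{Mesa} = 9 − (1/3)x_{Pike}.
Substituting the second reaction function into the first: x_{Pike} = 25/3 − (1/3)(9 − (1/3)x_{Pike}), which gives (8/9)x_{Pike} = 16/3 ⇒ x_{Pike} = 6.
Then x_{Mesa} = 9 − (1/3)·6 = 7.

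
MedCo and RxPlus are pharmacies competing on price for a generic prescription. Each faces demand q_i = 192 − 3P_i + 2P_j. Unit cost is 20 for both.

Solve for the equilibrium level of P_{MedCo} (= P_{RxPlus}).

MedCo's profit: π = (P_{MedCo} − 20)(192 − 3P_{MedCo} + 2P_{RxPlus}).
∂π/∂P_{MedCo} = 252 − 6P_{MedCo} + 2P_{RxPlus} = 0 ⇒ P_{MedCo} = 42 + (1/3)P_{RxPlus}.
By symmetry P_{RxPlus} = P_{MedCo}; substituting into the reaction function, (2/3)P_{MedCo} = 42 and P_{MedCo} = 63.

63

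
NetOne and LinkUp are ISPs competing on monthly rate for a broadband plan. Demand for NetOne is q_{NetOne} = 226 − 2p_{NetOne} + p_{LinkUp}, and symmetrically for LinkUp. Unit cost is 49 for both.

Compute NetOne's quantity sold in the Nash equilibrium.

118

NetOne's profit: π = (p_{NetOne} − 49)(226 − 2p_{NetOne} + p_{LinkUp}).
∂π/∂p_{NetOne} = 324 − 4p_{NetOne} + p_{LinkUp} = 0 ⇒ p_{NetOne} = 81 + 0.25p_{LinkUp}.
The game is symmetric, so in equilibrium p_{LinkUp} = p_{NetOne}: the reaction function gives 0.75p_{NetOne} = 81, hence p_{NetOne} = 108.
q_{NetOne} = 226 − 2·108 + 108 = 118.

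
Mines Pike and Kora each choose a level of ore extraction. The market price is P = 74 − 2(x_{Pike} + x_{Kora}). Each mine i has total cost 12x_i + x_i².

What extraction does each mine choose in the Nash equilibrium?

Mine Pike's profit: π = x_{Pike}(74 − 2(x_{Pike} + x_{Kora})) − 12x_{Pike} − x_{Pike}².
∂π/∂x_{Pike} = 62 − 6x_{Pike} − 2x_{Kora} = 0, so x_{Pike} = 31/3 − (1/3)x_{Kora}.
The game is symmetric, so in equilibrium x_{Kora} = x_{Pike}: the reaction function gives (4/3)x_{Pike} = 31/3, hence x_{Pike} = 7.75.

7.75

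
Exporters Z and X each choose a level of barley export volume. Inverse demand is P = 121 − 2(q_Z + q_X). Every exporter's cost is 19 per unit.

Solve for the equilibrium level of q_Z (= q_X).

Exporter Z's profit: π = q_Z(121 − 2(q_Z + q_X)) − 19q_Z.
∂π/∂q_Z = 102 − 4q_Z − 2q_X = 0, so q_Z = 25.5 − 0.5q_X.
The game is symmetric, so in equilibrium q_X = q_Z: the reaction function gives 1.5q_Z = 25.5, hence q_Z = 17.

17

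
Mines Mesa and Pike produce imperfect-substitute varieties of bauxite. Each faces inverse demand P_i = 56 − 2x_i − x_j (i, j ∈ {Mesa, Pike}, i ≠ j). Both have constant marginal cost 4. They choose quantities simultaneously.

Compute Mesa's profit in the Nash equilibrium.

216.32

Mine Mesa's profit: π = x_{Mesa}(56 − 2x_{Mesa} − x_{Pike}) − 4x_{Mesa}.
∂π/∂x_{Mesa} = 52 − 4x_{Mesa} − x_{Pike} = 0 ⇒ x_{Mesa} = 13 − 0.25x_{Pike}.
The game is symmetric, so in equilibrium x_{Pike} = x_{Mesa}: the reaction function gives 1.25x_{Mesa} = 13, hence x_{Mesa} = 10.4.
P_{Mesa} = 56 − 2·10.4 − 10.4 = 24.8.
Profit = (24.8 − 4)·10.4 = 216.32.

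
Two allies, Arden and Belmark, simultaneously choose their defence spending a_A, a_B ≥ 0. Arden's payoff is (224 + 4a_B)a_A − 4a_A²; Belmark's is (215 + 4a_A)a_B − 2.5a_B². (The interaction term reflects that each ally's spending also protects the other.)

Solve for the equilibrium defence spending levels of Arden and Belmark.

82.5, 109

Expanding Arden's payoff: 224a_A + 4a_Ba_A − 4a_A².
∂π/∂a_A = 224 + 4a_B − 8a_A = 0, so a_A = 28 + 0.5a_B.
Likewise for Belmark: a_B = 43 + 0.8a_A.
Solving the two reaction functions simultaneously: (1 − (0.5)(0.8))a_A = 28 + 0.5·43, so 0.6a_A = 49.5 and a_A = 82.5.
Then a_B = 43 + 0.8·82.5 = 109.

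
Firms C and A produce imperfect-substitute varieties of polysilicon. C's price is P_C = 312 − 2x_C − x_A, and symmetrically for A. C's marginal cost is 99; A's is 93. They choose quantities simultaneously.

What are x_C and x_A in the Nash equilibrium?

42.2, 44.2

Firm C's profit: π = x_C(312 − 2x_C − x_A) − 99x_C.
∂π/∂x_C = 213 − 4x_C − x_A = 0 ⇒ x_C = 53.25 − 0.25x_A.
Similarly x_A = 54.75 − 0.25x_C.
Plugging x_A into C's best response: x_C = 53.25 − 0.25(54.75 − 0.25x_C) ⇒ 0.9375x_C = 39.5625, so x_C = 42.2.
Then x_A = 54.75 − 0.25·42.2 = 44.2.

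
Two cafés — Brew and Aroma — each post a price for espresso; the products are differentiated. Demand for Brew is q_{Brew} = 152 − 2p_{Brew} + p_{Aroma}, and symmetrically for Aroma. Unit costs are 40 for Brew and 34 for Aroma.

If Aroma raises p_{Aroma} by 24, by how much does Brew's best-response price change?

6

Brew's profit: π = (p_{Brew} − 40)(152 − 2p_{Brew} + p_{Aroma}).
∂π/∂p_{Brew} = 232 − 4p_{Brew} + p_{Aroma} = 0 ⇒ p_{Brew} = 58 + 0.25p_{Aroma}.
The reaction-function slope is 0.25, so a 24-unit rise in p_{Aroma} moves p_{Brew} by 0.25 × 24 = 6. Brew's best response rises — the actions are strategic complements.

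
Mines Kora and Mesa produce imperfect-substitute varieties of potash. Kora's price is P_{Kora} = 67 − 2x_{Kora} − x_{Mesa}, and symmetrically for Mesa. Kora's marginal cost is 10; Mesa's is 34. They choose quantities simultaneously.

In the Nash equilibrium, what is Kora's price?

Mine Kora's profit: π = x_{Kora}(67 − 2x_{Kora} − x_{Mesa}) − 10x_{Kora}.
∂π/∂x_{Kora} = 57 − 4x_{Kora} − x_{Mesa} = 0 ⇒ x_{Kora} = 14.25 − 0.25x_{Mesa}.
Similarly x_{Mesa} = 8.25 − 0.25x_{Kora}.
Substituting the second reaction function into the first: x_{Kora} = 14.25 − 0.25(8.25 − 0.25x_{Kora}), which gives 0.9375x_{Kora} = 12.1875 ⇒ x_{Kora} = 13.
Then x_{Mesa} = 8.25 − 0.25·13 = 5.
P_{Kora} = 67 − 2·13 − 5 = 36.

36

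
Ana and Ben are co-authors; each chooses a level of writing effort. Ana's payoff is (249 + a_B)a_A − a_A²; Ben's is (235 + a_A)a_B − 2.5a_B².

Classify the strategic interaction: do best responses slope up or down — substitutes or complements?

Expanding Ana's payoff: 249a_A + a_Ba_A − a_A².
∂π/∂a_A = 249 + a_B − 2a_A = 0, so a_A = 124.5 + 0.5a_B.
The best-response slope da_A/da_B = 0.5 > 0: the reaction function is upward-sloping, so the choices are strategic complements.

strategic complements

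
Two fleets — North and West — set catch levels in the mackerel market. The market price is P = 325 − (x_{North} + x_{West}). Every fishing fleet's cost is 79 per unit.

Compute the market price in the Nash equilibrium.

161

Fishing fleet North's profit: π = x_{North}(325 − (x_{North} + x_{West})) − 79x_{North}.
∂π/∂x_{North} = 246 − 2x_{North} − x_{West} = 0, so x_{North} = 123 − 0.5x_{West}.
Setting x_{North} = x_{West} in the reaction function: x_{North} = 123 − 0.5x_{North}, so x_{North} = 123 / 1.5 = 82.
Equilibrium price: P = 325 − 164 = 161.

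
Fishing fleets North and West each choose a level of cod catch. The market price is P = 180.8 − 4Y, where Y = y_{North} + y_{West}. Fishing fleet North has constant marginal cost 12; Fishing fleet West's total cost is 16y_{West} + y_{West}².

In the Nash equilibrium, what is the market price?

Fishing fleet North's profit: π = y_{North}(180.8 − 4(y_{North} + y_{West})) − 12y_{North}.
∂π/∂y_{North} = 168.8 − 8y_{North} − 4y_{West} = 0, so y_{North} = 21.1 − 0.5y_{West}.
For West: ∂π/∂y_{West} = 164.8 − 10y_{West} − 4y_{North} = 0 ⇒ y_{West} = 16.48 − 0.4y_{North}.
Substituting the second reaction function into the first: y_{North} = 21.1 − 0.5(16.48 − 0.4y_{North}), which gives 0.8y_{North} = 12.86 ⇒ y_{North} = 16.075.
Then y_{West} = 16.48 − 0.4·16.075 = 10.05.
Equilibrium price: P = 180.8 − 4·26.125 = 76.3.

76.3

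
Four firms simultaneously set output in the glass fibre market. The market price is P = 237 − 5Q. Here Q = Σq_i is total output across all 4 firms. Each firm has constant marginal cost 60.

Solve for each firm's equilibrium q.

A representative firm's profit is π_i = q_i(237 − 5Q) − 60q_i, with Q = q_i + Σ_{j≠i} q_j.
First-order condition: 177 − 10q_i − 5Σ_{j≠i} q_j = 0.
Imposing symmetry (q_j = q for all j) turns Σ_{j≠i} q_j into 3q, so 177 = 25q and q = 7.08.

7.08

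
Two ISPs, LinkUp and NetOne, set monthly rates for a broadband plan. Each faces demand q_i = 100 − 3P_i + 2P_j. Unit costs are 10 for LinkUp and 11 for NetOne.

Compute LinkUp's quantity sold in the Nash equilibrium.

LinkUp's profit: π = (P_{LinkUp} − 10)(100 − 3P_{LinkUp} + 2P_{NetOne}).
∂π/∂P_{LinkUp} = 130 − 6P_{LinkUp} + 2P_{NetOne} = 0 ⇒ P_{LinkUp} = 65/3 + (1/3)P_{NetOne}.
Similarly P_{NetOne} = 133/6 + (1/3)P_{LinkUp}.
Solving the two reaction functions simultaneously: (1 − (1/3)(1/3))P_{LinkUp} = 65/3 + (1/3)·(133/6), so (8/9)P_{LinkUp} = 523/18 and P_{LinkUp} = 32.6875.
Then P_{NetOne} = 133/6 + (1/3)·32.6875 = 33.0625.
q_{LinkUp} = 100 − 3·32.6875 + 2·33.0625 = 68.0625.

68.0625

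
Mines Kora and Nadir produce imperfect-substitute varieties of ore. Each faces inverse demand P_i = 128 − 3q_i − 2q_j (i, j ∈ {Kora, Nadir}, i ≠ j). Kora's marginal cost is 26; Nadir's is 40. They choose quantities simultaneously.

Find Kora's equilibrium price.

Mine Kora's profit: π = q_{Kora}(128 − 3q_{Kora} − 2q_{Nadir}) − 26q_{Kora}.
∂π/∂q_{Kora} = 102 − 6q_{Kora} − 2q_{Nadir} = 0 ⇒ q_{Kora} = 17 − (1/3)q_{Nadir}.
Similarly q_{Nadir} = 44/3 − (1/3)q_{Kora}.
Plugging q_{Nadir} into Kora's best response: q_{Kora} = 17 − (1/3)(44/3 − (1/3)q_{Kora}) ⇒ (8/9)q_{Kora} = 109/9, so q_{Kora} = 13.625.
Then q_{Nadir} = 44/3 − (1/3)·13.625 = 10.125.
P_{Kora} = 128 − 3·13.625 − 2·10.125 = 66.875.

66.875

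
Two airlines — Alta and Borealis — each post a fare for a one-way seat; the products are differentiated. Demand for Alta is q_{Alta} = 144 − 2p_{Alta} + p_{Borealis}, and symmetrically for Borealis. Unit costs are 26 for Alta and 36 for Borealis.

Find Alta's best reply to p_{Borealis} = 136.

83

Alta's profit: π = (p_{Alta} − 26)(144 − 2p_{Alta} + p_{Borealis}).
∂π/∂p_{Alta} = 196 − 4p_{Alta} + p_{Borealis} = 0 ⇒ p_{Alta} = 49 + 0.25p_{Borealis}.
At p_{Borealis} = 136: p_{Alta} = 49 + 0.25·136 = 83.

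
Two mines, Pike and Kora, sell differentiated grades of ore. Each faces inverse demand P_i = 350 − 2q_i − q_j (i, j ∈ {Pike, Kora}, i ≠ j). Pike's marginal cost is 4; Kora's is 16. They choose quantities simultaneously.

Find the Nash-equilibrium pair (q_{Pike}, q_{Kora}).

Mine Pike's profit: π = q_{Pike}(350 − 2q_{Pike} − q_{Kora}) − 4q_{Pike}.
∂π/∂q_{Pike} = 346 − 4q_{Pike} − q_{Kora} = 0 ⇒ q_{Pike} = 86.5 − 0.25q_{Kora}.
Similarly q_{Kora} = 83.5 − 0.25q_{Pike}.
Plugging q_{Kora} into Pike's best response: q_{Pike} = 86.5 − 0.25(83.5 − 0.25q_{Pike}) ⇒ 0.9375q_{Pike} = 65.625, so q_{Pike} = 70.
Then q_{Kora} = 83.5 − 0.25·70 = 66.

70, 66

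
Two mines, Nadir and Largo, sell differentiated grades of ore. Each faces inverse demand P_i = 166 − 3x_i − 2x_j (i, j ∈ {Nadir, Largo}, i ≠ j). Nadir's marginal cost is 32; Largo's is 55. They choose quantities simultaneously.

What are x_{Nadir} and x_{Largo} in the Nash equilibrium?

Mine Nadir's profit: π = x_{Nadir}(166 − 3x_{Nadir} − 2x_{Largo}) − 32x_{Nadir}.
∂π/∂x_{Nadir} = 134 − 6x_{Nadir} − 2x_{Largo} = 0 ⇒ x_{Nadir} = 67/3 − (1/3)x_{Largo}.
Similarly x_{Largo} = 18.5 − (1/3)x_{Nadir}.
Solving the two reaction functions simultaneously: (1 − (−1/3)(−1/3))x_{Nadir} = 67/3 − (1/3)·18.5, so (8/9)x_{Nadir} = 97/6 and x_{Nadir} = 18.1875.
Then x_{Largo} = 18.5 − (1/3)·18.1875 = 12.4375.

18.1875, 12.4375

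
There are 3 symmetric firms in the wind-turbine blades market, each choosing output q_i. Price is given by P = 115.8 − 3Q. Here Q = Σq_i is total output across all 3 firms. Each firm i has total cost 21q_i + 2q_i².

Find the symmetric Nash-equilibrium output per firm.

A representative firm's profit is π_i = q_i(115.8 − 3Q) − 21q_i − 2q_i², with Q = q_i + Σ_{j≠i} q_j.
First-order condition: 94.8 − 10q_i − 3Σ_{j≠i} q_j = 0.
Imposing symmetry (q_j = q for all j) turns Σ_{j≠i} q_j into 2q, so 94.8 = 16q and q = 5.925.

5.925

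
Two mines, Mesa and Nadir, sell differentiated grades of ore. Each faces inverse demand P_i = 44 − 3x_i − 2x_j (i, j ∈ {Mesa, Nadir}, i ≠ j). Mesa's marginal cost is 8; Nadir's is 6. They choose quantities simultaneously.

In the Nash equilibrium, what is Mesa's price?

21.125

Mine Mesa's profit: π = x_{Mesa}(44 − 3x_{Mesa} − 2x_{Nadir}) − 8x_{Mesa}.
∂π/∂x_{Mesa} = 36 − 6x_{Mesa} − 2x_{Nadir} = 0 ⇒ x_{Mesa} = 6 − (1/3)x_{Nadir}.
Similarly x_{Nadir} = 19/3 − (1/3)x_{Mesa}.
Substituting the second reaction function into the first: x_{Mesa} = 6 − (1/3)(19/3 − (1/3)x_{Mesa}), which gives (8/9)x_{Mesa} = 35/9 ⇒ x_{Mesa} = 4.375.
Then x_{Nadir} = 19/3 − (1/3)·4.375 = 4.875.
P_{Mesa} = 44 − 3·4.375 − 2·4.875 = 21.125.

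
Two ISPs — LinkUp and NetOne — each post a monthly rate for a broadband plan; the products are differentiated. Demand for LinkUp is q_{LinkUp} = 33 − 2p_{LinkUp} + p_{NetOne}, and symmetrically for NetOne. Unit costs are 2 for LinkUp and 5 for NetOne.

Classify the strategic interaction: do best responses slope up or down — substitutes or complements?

LinkUp's profit: π = (p_{LinkUp} − 2)(33 − 2p_{LinkUp} + p_{NetOne}).
∂π/∂p_{LinkUp} = 37 − 4p_{LinkUp} + p_{NetOne} = 0 ⇒ p_{LinkUp} = 9.25 + 0.25p_{NetOne}.
The best-response slope dp_{LinkUp}/dp_{NetOne} = 0.25 > 0: the reaction function is upward-sloping, so the choices are strategic complements.

strategic complements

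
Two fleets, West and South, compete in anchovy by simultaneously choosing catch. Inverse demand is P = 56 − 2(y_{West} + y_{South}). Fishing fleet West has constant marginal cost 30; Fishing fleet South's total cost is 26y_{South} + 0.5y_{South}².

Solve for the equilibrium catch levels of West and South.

Fishing fleet West's profit: π = y_{West}(56 − 2(y_{West} + y_{South})) − 30y_{West}.
∂π/∂y_{West} = 26 − 4y_{West} − 2y_{South} = 0, so y_{West} = 6.5 − 0.5y_{South}.
For South: ∂π/∂y_{South} = 30 − 5y_{South} − 2y_{West} = 0 ⇒ y_{South} = 6 − 0.4y_{West}.
Plugging y_{South} into West's best response: y_{West} = 6.5 − 0.5(6 − 0.4y_{West}) ⇒ 0.8y_{West} = 3.5, so y_{West} = 4.375.
Then y_{South} = 6 − 0.4·4.375 = 4.25.

4.375, 4.25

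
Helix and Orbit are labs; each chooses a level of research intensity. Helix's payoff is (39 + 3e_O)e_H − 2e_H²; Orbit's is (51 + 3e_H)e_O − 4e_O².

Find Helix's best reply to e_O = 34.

Expanding Helix's payoff: 39e_H + 3e_Oe_H − 2e_H².
∂π/∂e_H = 39 + 3e_O − 4e_H = 0, so e_H = 9.75 + 0.75e_O.
At e_O = 34: e_H = 9.75 + 0.75·34 = 35.25.

35.25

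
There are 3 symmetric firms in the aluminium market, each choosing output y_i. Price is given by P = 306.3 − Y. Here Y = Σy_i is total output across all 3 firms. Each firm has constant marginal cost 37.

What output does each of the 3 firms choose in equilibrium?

A representative firm's profit is π_i = y_i(306.3 − Y) − 37y_i, with Y = y_i + Σ_{j≠i} y_j.
First-order condition: 269.3 − 2y_i − Σ_{j≠i} y_j = 0.
Imposing symmetry (y_j = y for all j) turns Σ_{j≠i} y_j into 2y, so 269.3 = 4y and y = 67.325.

67.325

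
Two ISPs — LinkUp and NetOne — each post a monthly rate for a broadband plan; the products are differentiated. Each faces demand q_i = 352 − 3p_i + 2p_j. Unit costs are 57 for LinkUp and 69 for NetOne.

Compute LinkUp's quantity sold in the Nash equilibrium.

228

LinkUp's profit: π = (p_{LinkUp} − 57)(352 − 3p_{LinkUp} + 2p_{NetOne}).
∂π/∂p_{LinkUp} = 523 − 6p_{LinkUp} + 2p_{NetOne} = 0 ⇒ p_{LinkUp} = 523/6 + (1/3)p_{NetOne}.
Similarly p_{NetOne} = 559/6 + (1/3)p_{LinkUp}.
Substituting the second reaction function into the first: p_{LinkUp} = 523/6 + (1/3)(559/6 + (1/3)p_{LinkUp}), which gives (8/9)p_{LinkUp} = 1064/9 ⇒ p_{LinkUp} = 133.
Then p_{NetOne} = 559/6 + (1/3)·133 = 137.5.
q_{LinkUp} = 352 − 3·133 + 2·137.5 = 228.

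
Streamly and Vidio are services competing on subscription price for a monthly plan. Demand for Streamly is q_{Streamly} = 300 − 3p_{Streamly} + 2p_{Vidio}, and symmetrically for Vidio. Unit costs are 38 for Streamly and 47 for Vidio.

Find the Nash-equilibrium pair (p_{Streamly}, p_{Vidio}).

Streamly's profit: π = (p_{Streamly} − 38)(300 − 3p_{Streamly} + 2p_{Vidio}).
∂π/∂p_{Streamly} = 414 − 6p_{Streamly} + 2p_{Vidio} = 0 ⇒ p_{Streamly} = 69 + (1/3)p_{Vidio}.
Similarly p_{Vidio} = 73.5 + (1/3)p_{Streamly}.
Solving the two reaction functions simultaneously: (1 − (1/3)(1/3))p_{Streamly} = 69 + (1/3)·73.5, so (8/9)p_{Streamly} = 93.5 and p_{Streamly} = 105.1875.
Then p_{Vidio} = 73.5 + (1/3)·105.1875 = 108.5625.

105.1875, 108.5625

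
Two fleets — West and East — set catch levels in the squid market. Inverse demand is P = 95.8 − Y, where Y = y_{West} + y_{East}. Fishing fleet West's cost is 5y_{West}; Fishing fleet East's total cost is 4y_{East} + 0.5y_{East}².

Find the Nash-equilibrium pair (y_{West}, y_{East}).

36.12, 18.56

Fishing fleet West's profit: π = y_{West}(95.8 − (y_{West} + y_{East})) − 5y_{West}.
∂π/∂y_{West} = 90.8 − 2y_{West} − y_{East} = 0, so y_{West} = 45.4 − 0.5y_{East}.
For East: ∂π/∂y_{East} = 91.8 − 3y_{East} − y_{West} = 0 ⇒ y_{East} = 30.6 − (1/3)y_{West}.
Solving the two reaction functions simultaneously: (1 − (−0.5)(−1/3))y_{West} = 45.4 − 0.5·30.6, so (5/6)y_{West} = 30.1 and y_{West} = 36.12.
Then y_{East} = 30.6 − (1/3)·36.12 = 18.56.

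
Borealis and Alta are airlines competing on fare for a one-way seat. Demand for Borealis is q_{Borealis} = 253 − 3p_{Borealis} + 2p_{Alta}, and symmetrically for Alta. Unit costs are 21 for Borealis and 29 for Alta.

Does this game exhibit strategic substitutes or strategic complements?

strategic complements

Borealis's profit: π = (p_{Borealis} − 21)(253 − 3p_{Borealis} + 2p_{Alta}).
∂π/∂p_{Borealis} = 316 − 6p_{Borealis} + 2p_{Alta} = 0 ⇒ p_{Borealis} = 158/3 + (1/3)p_{Alta}.
The best-response slope dp_{Borealis}/dp_{Alta} = 1/3 > 0: the reaction function is upward-sloping, so the choices are strategic complements.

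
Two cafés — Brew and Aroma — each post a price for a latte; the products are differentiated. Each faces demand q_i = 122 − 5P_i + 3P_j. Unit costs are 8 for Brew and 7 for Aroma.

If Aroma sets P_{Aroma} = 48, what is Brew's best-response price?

30.6

Brew's profit: π = (P_{Brew} − 8)(122 − 5P_{Brew} + 3P_{Aroma}).
∂π/∂P_{Brew} = 162 − 10P_{Brew} + 3P_{Aroma} = 0 ⇒ P_{Brew} = 16.2 + 0.3P_{Aroma}.
At P_{Aroma} = 48: P_{Brew} = 16.2 + 0.3·48 = 30.6.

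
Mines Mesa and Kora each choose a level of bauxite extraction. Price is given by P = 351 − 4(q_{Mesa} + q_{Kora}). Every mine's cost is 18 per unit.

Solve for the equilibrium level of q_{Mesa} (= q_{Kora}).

Mine Mesa's profit: π = q_{Mesa}(351 − 4(q_{Mesa} + q_{Kora})) − 18q_{Mesa}.
∂π/∂q_{Mesa} = 333 − 8q_{Mesa} − 4q_{Kora} = 0, so q_{Mesa} = 41.625 − 0.5q_{Kora}.
The game is symmetric, so in equilibrium q_{Kora} = q_{Mesa}: the reaction function gives 1.5q_{Mesa} = 41.625, hence q_{Mesa} = 27.75.

27.75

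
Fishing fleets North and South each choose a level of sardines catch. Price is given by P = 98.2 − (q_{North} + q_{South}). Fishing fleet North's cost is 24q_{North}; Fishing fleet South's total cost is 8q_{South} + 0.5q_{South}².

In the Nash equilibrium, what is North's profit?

701.1904

Fishing fleet North's profit: π = q_{North}(98.2 − (q_{North} + q_{South})) − 24q_{North}.
∂π/∂q_{North} = 74.2 − 2q_{North} − q_{South} = 0, so q_{North} = 37.1 − 0.5q_{South}.
For South: ∂π/∂q_{South} = 90.2 − 3q_{South} − q_{North} = 0 ⇒ q_{South} = 451/15 − (1/3)q_{North}.
Substituting the second reaction function into the first: q_{North} = 37.1 − 0.5(451/15 − (1/3)q_{North}), which gives (5/6)q_{North} = 331/15 ⇒ q_{North} = 26.48.
Then q_{South} = 451/15 − (1/3)·26.48 = 21.24.
Price P = 98.2 − 47.72 = 50.48.
North's profit: (50.48 − 24)·26.48 = 701.1904.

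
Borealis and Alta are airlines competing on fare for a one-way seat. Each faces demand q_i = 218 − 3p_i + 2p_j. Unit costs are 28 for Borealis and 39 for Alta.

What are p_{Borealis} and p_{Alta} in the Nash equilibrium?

77.5625, 81.6875

Borealis's profit: π = (p_{Borealis} − 28)(218 − 3p_{Borealis} + 2p_{Alta}).
∂π/∂p_{Borealis} = 302 − 6p_{Borealis} + 2p_{Alta} = 0 ⇒ p_{Borealis} = 151/3 + (1/3)p_{Alta}.
Similarly p_{Alta} = 335/6 + (1/3)p_{Borealis}.
Substituting the second reaction function into the first: p_{Borealis} = 151/3 + (1/3)(335/6 + (1/3)p_{Borealis}), which gives (8/9)p_{Borealis} = 1241/18 ⇒ p_{Borealis} = 77.5625.
Then p_{Alta} = 335/6 + (1/3)·77.5625 = 81.6875.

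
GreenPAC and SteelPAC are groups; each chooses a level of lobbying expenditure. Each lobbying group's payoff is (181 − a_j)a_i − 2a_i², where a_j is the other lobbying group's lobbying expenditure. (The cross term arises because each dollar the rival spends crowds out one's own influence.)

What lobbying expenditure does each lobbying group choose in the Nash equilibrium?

GreenPAC's payoff is (181 − a_S)a_G − 2a_G².
∂π/∂a_G = 181 − a_S − 4a_G = 0, so a_G = 45.25 − 0.25a_S.
The game is symmetric, so in equilibrium a_S = a_G: the reaction function gives 1.25a_G = 45.25, hence a_G = 36.2.

36.2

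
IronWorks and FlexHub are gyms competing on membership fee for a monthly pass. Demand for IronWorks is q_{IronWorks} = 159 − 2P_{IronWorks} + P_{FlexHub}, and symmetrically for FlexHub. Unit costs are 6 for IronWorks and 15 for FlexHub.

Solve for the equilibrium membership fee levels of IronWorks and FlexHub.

58.2, 61.8

IronWorks's profit: π = (P_{IronWorks} − 6)(159 − 2P_{IronWorks} + P_{FlexHub}).
∂π/∂P_{IronWorks} = 171 − 4P_{IronWorks} + P_{FlexHub} = 0 ⇒ P_{IronWorks} = 42.75 + 0.25P_{FlexHub}.
Similarly P_{FlexHub} = 47.25 + 0.25P_{IronWorks}.
Solving the two reaction functions simultaneously: (1 − (0.25)(0.25))P_{IronWorks} = 42.75 + 0.25·47.25, so 0.9375P_{IronWorks} = 54.5625 and P_{IronWorks} = 58.2.
Then P_{FlexHub} = 47.25 + 0.25·58.2 = 61.8.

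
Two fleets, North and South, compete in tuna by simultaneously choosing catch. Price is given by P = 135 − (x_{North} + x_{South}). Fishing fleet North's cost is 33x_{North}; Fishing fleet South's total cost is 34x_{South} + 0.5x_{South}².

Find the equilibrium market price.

Fishing fleet North's profit: π = x_{North}(135 − (x_{North} + x_{South})) − 33x_{North}.
∂π/∂x_{North} = 102 − 2x_{North} − x_{South} = 0, so x_{North} = 51 − 0.5x_{South}.
For South: ∂π/∂x_{South} = 101 − 3x_{South} − x_{North} = 0 ⇒ x_{South} = 101/3 − (1/3)x_{North}.
Substituting the second reaction function into the first: x_{North} = 51 − 0.5(101/3 − (1/3)x_{North}), which gives (5/6)x_{North} = 205/6 ⇒ x_{North} = 41.
Then x_{South} = 101/3 − (1/3)·41 = 20.
Equilibrium price: P = 135 − 61 = 74.

74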